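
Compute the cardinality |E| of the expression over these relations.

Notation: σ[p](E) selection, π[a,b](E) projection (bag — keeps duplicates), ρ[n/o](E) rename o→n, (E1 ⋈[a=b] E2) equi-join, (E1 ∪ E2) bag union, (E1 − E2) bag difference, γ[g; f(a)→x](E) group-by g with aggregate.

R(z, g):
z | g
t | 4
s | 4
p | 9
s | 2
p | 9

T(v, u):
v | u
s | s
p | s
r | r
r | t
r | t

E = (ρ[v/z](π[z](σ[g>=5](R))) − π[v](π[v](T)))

Subexpression sizes:
  R → 5
  σ[g>=5](R) → 2
  π[z](σ[g>=5](R)) → 2
  ρ[v/z](π[z](σ[g>=5](R))) → 2
  T → 5
  π[v](T) → 5
  π[v](π[v](T)) → 5
  (ρ[v/z](π[z](σ[g>=5](R))) − π[v](π[v](T))) → 1

|E| = 1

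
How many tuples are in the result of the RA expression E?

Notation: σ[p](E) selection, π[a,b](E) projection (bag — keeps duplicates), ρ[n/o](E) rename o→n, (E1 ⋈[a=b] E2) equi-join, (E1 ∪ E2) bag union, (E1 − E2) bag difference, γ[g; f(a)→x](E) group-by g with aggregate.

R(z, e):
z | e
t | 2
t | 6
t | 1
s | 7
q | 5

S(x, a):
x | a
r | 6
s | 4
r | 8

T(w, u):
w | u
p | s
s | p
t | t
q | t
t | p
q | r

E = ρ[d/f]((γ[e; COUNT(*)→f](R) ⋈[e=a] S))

Per-node cardinality:
  R → 5
  γ[e; COUNT(*)→f](R) → 5
  S → 3
  (γ[e; COUNT(*)→f](R) ⋈[e=a] S) → 1
  ρ[d/f]((γ[e; COUNT(*)→f](R) ⋈[e=a] S)) → 1

|E| = 1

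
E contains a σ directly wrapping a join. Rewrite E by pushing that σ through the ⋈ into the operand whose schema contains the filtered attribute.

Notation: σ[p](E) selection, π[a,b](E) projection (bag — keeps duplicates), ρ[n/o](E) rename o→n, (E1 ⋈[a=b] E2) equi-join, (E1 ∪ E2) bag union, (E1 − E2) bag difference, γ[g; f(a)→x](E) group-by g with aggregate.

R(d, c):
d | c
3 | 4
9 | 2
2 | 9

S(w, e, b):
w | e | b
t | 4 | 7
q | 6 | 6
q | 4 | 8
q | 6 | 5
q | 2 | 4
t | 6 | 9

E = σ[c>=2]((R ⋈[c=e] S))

σ filters on c, owned by the left side.
E' = (σ[c>=2](R) ⋈[c=e] S)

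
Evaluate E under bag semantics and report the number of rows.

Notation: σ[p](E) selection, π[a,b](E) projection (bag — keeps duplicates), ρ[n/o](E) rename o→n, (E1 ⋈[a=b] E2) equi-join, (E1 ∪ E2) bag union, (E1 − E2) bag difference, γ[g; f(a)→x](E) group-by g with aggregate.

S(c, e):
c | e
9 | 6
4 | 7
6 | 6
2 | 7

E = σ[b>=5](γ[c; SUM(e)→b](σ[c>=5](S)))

Row counts bottom-up:
  S → 4
  σ[c>=5](S) → 2
  γ[c; SUM(e)→b](σ[c>=5](S)) → 2
  σ[b>=5](γ[c; SUM(e)→b](σ[c>=5](S))) → 2

|E| = 2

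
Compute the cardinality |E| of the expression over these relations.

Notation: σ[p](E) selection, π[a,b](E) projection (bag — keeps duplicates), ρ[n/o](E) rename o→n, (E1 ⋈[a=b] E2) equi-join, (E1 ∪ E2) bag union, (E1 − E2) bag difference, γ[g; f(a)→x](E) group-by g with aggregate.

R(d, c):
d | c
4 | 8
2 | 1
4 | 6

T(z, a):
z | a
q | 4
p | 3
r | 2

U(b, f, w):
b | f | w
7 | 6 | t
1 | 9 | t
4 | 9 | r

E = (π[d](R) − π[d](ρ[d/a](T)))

Stepwise |·|:
  R → 3
  π[d](R) → 3
  T → 3
  ρ[d/a](T) → 3
  π[d](ρ[d/a](T)) → 3
  (π[d](R) − π[d](ρ[d/a](T))) → 1

|E| = 1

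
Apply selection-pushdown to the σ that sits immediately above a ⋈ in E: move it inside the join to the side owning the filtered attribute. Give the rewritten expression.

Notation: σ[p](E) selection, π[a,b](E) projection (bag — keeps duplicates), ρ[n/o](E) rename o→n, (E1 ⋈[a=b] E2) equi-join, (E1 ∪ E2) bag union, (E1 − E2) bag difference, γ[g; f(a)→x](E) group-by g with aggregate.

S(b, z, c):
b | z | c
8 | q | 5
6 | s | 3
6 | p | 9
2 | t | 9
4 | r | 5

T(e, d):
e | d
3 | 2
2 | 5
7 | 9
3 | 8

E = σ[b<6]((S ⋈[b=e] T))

σ filters on b, owned by the left side.
E' = (σ[b<6](S) ⋈[b=e] T)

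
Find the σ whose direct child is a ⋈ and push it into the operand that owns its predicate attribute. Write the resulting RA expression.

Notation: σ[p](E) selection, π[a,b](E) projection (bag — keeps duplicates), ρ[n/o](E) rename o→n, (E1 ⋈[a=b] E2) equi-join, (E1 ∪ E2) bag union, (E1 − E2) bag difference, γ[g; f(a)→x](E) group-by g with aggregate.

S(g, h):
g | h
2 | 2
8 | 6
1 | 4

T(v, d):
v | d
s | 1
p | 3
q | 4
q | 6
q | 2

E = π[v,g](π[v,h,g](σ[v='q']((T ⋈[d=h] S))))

σ filters on v, owned by the left side.
E' = π[v,g](π[v,h,g]((σ[v='q'](T) ⋈[d=h] S)))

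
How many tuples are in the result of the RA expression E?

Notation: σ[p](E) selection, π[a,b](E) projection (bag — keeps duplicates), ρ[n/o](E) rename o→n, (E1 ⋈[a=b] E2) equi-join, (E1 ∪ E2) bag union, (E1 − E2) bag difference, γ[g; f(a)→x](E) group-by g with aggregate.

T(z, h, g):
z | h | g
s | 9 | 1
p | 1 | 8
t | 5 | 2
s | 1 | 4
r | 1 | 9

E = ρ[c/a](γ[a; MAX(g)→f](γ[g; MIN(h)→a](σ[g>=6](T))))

Row counts bottom-up:
  T → 5
  σ[g>=6](T) → 2
  γ[g; MIN(h)→a](σ[g>=6](T)) → 2
  γ[a; MAX(g)→f](γ[g; MIN(h)→a](σ[g>=6](T))) → 1
  ρ[c/a](γ[a; MAX(g)→f](γ[g; MIN(h)→a](σ[g>=6](T)))) → 1

|E| = 1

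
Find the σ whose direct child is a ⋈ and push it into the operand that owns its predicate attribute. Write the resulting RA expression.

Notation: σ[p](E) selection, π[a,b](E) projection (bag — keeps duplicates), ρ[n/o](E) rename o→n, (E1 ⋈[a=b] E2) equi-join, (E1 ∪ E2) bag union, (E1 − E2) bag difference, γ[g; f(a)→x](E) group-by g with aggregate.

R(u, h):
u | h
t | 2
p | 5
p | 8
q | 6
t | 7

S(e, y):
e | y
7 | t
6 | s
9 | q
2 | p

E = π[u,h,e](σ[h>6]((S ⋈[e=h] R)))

σ filters on h, owned by the right side.
E' = π[u,h,e]((S ⋈[e=h] σ[h>6](R)))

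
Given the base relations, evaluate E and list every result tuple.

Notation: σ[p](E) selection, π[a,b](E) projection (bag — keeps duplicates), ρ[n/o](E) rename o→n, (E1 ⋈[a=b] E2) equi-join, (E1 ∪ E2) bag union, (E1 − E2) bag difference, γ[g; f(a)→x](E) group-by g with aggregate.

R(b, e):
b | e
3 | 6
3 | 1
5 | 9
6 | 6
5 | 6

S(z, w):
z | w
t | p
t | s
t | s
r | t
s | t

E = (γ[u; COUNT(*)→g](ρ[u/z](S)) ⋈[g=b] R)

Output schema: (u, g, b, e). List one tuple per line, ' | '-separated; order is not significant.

Subexpression sizes:
  S → 5
  ρ[u/z](S) → 5
  γ[u; COUNT(*)→g](ρ[u/z](S)) → 3
  R → 5
  (γ[u; COUNT(*)→g](ρ[u/z](S)) ⋈[g=b] R) → 2

== RESULT ==
u | g | b | e
t | 3 | 3 | 1
t | 3 | 3 | 6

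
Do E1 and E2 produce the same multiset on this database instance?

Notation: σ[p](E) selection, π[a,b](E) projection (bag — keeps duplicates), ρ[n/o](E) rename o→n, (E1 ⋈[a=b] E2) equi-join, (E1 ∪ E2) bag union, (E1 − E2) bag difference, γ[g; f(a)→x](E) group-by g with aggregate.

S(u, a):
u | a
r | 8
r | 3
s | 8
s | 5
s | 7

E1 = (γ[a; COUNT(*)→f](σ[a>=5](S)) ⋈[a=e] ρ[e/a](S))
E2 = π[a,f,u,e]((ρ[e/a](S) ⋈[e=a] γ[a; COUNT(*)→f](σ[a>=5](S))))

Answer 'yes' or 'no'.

E1 subexpression sizes:
  S → 5
  σ[a>=5](S) → 4
  γ[a; COUNT(*)→f](σ[a>=5](S)) → 3
  S → 5
  ρ[e/a](S) → 5
  (γ[a; COUNT(*)→f](σ[a>=5](S)) ⋈[a=e] ρ[e/a](S)) → 4
E2 subexpression sizes:
  S → 5
  ρ[e/a](S) → 5
  S → 5
  σ[a>=5](S) → 4
  γ[a; COUNT(*)→f](σ[a>=5](S)) → 3
  (ρ[e/a](S) ⋈[e=a] γ[a; COUNT(*)→f](σ[a>=5](S))) → 4
  π[a,f,u,e]((ρ[e/a](S) ⋈[e=a] γ[a; COUNT(*)→f](σ[a>=5](S)))) → 4

E1 and E2 produce the same multiset:
a | f | u | e
5 | 1 | s | 5
7 | 1 | s | 7
8 | 2 | r | 8
8 | 2 | s | 8

yes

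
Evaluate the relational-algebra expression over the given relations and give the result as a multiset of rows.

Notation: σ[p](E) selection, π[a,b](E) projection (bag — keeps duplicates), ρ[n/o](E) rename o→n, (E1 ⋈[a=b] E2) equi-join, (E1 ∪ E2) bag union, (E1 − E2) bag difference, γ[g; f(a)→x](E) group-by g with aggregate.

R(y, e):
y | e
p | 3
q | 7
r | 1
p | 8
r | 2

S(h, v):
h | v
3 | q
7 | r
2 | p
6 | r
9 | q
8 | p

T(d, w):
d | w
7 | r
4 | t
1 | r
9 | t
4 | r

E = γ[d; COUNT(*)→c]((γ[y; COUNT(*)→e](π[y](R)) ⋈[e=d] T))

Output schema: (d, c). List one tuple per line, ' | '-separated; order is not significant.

Stepwise |·|:
  R → 5
  π[y](R) → 5
  γ[y; COUNT(*)→e](π[y](R)) → 3
  T → 5
  (γ[y; COUNT(*)→e](π[y](R)) ⋈[e=d] T) → 1
  γ[d; COUNT(*)→c]((γ[y; COUNT(*)→e](π[y](R)) ⋈[e=d] T)) → 1

== RESULT ==
d | c
1 | 1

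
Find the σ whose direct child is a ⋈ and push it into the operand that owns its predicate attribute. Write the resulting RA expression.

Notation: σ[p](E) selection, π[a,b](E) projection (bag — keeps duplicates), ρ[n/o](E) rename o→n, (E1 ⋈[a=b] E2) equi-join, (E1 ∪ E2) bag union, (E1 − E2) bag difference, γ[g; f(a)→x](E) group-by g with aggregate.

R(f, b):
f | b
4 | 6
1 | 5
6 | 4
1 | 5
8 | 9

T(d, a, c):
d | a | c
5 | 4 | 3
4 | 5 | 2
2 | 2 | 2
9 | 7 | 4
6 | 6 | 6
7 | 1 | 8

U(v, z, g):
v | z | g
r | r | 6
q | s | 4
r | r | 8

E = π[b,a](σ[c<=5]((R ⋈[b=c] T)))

σ filters on c, owned by the right side.
E' = π[b,a]((R ⋈[b=c] σ[c<=5](T)))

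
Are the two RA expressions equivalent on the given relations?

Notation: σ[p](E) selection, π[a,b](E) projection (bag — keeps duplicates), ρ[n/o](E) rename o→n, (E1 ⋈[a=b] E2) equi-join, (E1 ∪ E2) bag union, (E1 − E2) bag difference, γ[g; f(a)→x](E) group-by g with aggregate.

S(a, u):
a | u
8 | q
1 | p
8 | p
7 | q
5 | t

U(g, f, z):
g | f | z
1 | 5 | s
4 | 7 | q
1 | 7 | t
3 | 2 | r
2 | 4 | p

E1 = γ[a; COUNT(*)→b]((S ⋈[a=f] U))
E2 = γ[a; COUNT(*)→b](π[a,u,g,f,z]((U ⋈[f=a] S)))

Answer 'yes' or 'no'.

E1 subexpression sizes:
  S → 5
  U → 5
  (S ⋈[a=f] U) → 3
  γ[a; COUNT(*)→b]((S ⋈[a=f] U)) → 2
E2 subexpression sizes:
  U → 5
  S → 5
  (U ⋈[f=a] S) → 3
  π[a,u,g,f,z]((U ⋈[f=a] S)) → 3
  γ[a; COUNT(*)→b](π[a,u,g,f,z]((U ⋈[f=a] S))) → 2

E1 and E2 produce the same multiset:
a | b
5 | 1
7 | 2

yes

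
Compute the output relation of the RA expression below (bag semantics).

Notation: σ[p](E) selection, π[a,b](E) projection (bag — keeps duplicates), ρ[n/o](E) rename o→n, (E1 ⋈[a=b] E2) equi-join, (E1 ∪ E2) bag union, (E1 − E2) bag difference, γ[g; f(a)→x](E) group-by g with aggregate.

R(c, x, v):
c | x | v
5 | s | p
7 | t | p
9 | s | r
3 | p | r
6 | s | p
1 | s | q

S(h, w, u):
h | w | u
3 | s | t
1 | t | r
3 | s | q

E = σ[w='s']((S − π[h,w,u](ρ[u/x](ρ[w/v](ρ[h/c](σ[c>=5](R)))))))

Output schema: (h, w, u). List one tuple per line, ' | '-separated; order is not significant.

Per-node cardinality:
  S → 3
  R → 6
  σ[c>=5](R) → 4
  ρ[h/c](σ[c>=5](R)) → 4
  ρ[w/v](ρ[h/c](σ[c>=5](R))) → 4
  ρ[u/x](ρ[w/v](ρ[h/c](σ[c>=5](R)))) → 4
  π[h,w,u](ρ[u/x](ρ[w/v](ρ[h/c](σ[c>=5](R))))) → 4
  (S − π[h,w,u](ρ[u/x](ρ[w/v](ρ[h/c](σ[c>=5](R)))))) → 3
  σ[w='s']((S − π[h,w,u](ρ[u/x](ρ[w/v](ρ[h/c](σ[c>=5](R))))))) → 2

== RESULT ==
h | w | u
3 | s | q
3 | s | t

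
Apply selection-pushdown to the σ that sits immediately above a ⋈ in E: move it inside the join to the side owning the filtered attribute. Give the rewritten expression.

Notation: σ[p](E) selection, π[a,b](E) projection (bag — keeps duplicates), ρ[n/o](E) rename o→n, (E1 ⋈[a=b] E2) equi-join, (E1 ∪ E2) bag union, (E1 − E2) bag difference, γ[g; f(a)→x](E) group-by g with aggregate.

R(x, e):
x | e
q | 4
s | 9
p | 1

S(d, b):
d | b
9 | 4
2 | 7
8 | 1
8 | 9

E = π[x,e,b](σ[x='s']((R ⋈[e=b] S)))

σ filters on x, owned by the left side.
E' = π[x,e,b]((σ[x='s'](R) ⋈[e=b] S))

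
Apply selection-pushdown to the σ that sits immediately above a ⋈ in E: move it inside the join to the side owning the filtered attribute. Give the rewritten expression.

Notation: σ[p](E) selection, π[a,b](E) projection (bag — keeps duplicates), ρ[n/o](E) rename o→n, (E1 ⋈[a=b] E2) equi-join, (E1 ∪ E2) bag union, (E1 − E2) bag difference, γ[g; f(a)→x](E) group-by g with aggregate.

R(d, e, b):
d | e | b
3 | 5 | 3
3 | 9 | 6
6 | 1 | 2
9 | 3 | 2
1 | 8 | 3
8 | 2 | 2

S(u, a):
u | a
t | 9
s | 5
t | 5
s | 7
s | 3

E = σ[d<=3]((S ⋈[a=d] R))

σ filters on d, owned by the right side.
E' = (S ⋈[a=d] σ[d<=3](R))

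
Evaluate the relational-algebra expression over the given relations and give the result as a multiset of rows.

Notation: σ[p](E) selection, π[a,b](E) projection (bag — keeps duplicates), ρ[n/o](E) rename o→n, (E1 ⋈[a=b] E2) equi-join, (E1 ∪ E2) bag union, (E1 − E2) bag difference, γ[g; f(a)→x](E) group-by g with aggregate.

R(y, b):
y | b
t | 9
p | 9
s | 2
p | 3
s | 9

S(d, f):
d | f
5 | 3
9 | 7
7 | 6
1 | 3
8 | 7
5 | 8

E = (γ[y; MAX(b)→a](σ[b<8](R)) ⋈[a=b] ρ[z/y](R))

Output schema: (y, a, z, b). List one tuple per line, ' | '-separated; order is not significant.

Per-node cardinality:
  R → 5
  σ[b<8](R) → 2
  γ[y; MAX(b)→a](σ[b<8](R)) → 2
  R → 5
  ρ[z/y](R) → 5
  (γ[y; MAX(b)→a](σ[b<8](R)) ⋈[a=b] ρ[z/y](R)) → 2

== RESULT ==
y | a | z | b
p | 3 | p | 3
s | 2 | s | 2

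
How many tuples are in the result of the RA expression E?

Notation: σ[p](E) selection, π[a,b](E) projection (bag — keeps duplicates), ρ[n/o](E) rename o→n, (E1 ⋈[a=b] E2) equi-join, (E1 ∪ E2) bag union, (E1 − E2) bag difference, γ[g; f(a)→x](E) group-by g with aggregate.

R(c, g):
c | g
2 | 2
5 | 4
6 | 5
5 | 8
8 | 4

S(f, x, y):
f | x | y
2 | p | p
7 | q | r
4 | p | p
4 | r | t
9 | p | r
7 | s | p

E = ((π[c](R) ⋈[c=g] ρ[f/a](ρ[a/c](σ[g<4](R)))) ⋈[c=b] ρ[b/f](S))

Per-node cardinality:
  R → 5
  π[c](R) → 5
  R → 5
  σ[g<4](R) → 1
  ρ[a/c](σ[g<4](R)) → 1
  ρ[f/a](ρ[a/c](σ[g<4](R))) → 1
  (π[c](R) ⋈[c=g] ρ[f/a](ρ[a/c](σ[g<4](R)))) → 1
  S → 6
  ρ[b/f](S) → 6
  ((π[c](R) ⋈[c=g] ρ[f/a](ρ[a/c](σ[g<4](R)))) ⋈[c=b] ρ[b/f](S)) → 1

|E| = 1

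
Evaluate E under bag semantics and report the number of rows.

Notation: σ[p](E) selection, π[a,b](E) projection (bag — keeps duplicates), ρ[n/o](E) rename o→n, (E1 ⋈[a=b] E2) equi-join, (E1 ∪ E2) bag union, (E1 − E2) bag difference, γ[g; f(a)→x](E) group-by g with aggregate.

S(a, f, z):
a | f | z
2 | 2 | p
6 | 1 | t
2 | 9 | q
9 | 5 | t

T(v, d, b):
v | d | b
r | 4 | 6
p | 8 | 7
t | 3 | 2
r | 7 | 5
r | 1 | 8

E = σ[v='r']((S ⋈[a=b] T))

Per-node cardinality:
  S → 4
  T → 5
  (S ⋈[a=b] T) → 3
  σ[v='r']((S ⋈[a=b] T)) → 1

|E| = 1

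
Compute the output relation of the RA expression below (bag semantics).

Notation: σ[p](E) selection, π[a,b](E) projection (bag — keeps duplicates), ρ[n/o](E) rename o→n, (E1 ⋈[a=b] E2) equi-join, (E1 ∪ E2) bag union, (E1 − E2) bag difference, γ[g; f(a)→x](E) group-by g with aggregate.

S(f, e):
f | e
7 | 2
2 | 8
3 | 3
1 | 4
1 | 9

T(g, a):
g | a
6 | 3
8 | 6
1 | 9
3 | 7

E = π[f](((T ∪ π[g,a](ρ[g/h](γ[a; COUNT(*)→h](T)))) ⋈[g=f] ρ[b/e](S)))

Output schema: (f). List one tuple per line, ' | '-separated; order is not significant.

Stepwise |·|:
  T → 4
  T → 4
  γ[a; COUNT(*)→h](T) → 4
  ρ[g/h](γ[a; COUNT(*)→h](T)) → 4
  π[g,a](ρ[g/h](γ[a; COUNT(*)→h](T))) → 4
  (T ∪ π[g,a](ρ[g/h](γ[a; COUNT(*)→h](T)))) → 8
  S → 5
  ρ[b/e](S) → 5
  ((T ∪ π[g,a](ρ[g/h](γ[a; COUNT(*)→h](T)))) ⋈[g=f] ρ[b/e](S)) → 11
  π[f](((T ∪ π[g,a](ρ[g/h](γ[a; COUNT(*)→h](T)))) ⋈[g=f] ρ[b/e](S))) → 11

== RESULT ==
f
1
1
1
1
1
1
1
1
1
1
3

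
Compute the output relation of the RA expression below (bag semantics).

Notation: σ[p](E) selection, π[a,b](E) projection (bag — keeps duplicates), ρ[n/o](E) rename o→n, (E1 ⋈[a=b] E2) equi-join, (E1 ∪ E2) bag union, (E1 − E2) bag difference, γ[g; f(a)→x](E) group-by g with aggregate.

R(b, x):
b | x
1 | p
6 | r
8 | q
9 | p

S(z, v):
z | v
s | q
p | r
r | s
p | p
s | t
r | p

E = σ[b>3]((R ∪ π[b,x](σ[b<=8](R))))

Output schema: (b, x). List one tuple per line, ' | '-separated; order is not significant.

Stepwise |·|:
  R → 4
  R → 4
  σ[b<=8](R) → 3
  π[b,x](σ[b<=8](R)) → 3
  (R ∪ π[b,x](σ[b<=8](R))) → 7
  σ[b>3]((R ∪ π[b,x](σ[b<=8](R)))) → 5

== RESULT ==
b | x
6 | r
6 | r
8 | q
8 | q
9 | p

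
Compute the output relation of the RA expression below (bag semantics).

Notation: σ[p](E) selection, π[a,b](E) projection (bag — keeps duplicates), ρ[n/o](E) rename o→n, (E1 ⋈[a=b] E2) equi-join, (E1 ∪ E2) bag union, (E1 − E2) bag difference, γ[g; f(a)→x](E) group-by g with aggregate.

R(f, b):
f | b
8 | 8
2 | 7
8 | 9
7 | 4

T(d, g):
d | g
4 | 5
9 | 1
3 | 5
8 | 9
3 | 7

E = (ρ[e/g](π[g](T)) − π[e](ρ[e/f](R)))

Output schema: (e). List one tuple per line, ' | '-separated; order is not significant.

Per-node cardinality:
  T → 5
  π[g](T) → 5
  ρ[e/g](π[g](T)) → 5
  R → 4
  ρ[e/f](R) → 4
  π[e](ρ[e/f](R)) → 4
  (ρ[e/g](π[g](T)) − π[e](ρ[e/f](R))) → 4

== RESULT ==
e
1
5
5
9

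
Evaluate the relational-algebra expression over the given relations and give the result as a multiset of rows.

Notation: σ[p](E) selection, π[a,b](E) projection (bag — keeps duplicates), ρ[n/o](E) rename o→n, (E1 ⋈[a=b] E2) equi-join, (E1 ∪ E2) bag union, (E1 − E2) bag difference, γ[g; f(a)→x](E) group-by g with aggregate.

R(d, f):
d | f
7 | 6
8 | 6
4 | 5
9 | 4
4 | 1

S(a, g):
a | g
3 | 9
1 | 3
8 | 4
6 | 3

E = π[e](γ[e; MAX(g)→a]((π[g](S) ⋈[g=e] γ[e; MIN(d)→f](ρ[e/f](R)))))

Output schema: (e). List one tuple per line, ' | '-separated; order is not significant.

Per-node cardinality:
  S → 4
  π[g](S) → 4
  R → 5
  ρ[e/f](R) → 5
  γ[e; MIN(d)→f](ρ[e/f](R)) → 4
  (π[g](S) ⋈[g=e] γ[e; MIN(d)→f](ρ[e/f](R))) → 1
  γ[e; MAX(g)→a]((π[g](S) ⋈[g=e] γ[e; MIN(d)→f](ρ[e/f](R)))) → 1
  π[e](γ[e; MAX(g)→a]((π[g](S) ⋈[g=e] γ[e; MIN(d)→f](ρ[e/f](R))))) → 1

== RESULT ==
e
4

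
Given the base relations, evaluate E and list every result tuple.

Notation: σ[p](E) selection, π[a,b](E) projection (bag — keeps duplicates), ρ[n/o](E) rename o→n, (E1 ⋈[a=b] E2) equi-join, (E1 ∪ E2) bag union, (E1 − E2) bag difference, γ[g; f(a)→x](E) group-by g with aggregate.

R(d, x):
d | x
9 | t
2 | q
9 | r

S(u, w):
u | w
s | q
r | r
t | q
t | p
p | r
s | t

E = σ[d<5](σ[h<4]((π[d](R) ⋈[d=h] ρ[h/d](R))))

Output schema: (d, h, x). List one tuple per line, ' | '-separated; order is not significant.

Stepwise |·|:
  R → 3
  π[d](R) → 3
  R → 3
  ρ[h/d](R) → 3
  (π[d](R) ⋈[d=h] ρ[h/d](R)) → 5
  σ[h<4]((π[d](R) ⋈[d=h] ρ[h/d](R))) → 1
  σ[d<5](σ[h<4]((π[d](R) ⋈[d=h] ρ[h/d](R)))) → 1

== RESULT ==
d | h | x
2 | 2 | q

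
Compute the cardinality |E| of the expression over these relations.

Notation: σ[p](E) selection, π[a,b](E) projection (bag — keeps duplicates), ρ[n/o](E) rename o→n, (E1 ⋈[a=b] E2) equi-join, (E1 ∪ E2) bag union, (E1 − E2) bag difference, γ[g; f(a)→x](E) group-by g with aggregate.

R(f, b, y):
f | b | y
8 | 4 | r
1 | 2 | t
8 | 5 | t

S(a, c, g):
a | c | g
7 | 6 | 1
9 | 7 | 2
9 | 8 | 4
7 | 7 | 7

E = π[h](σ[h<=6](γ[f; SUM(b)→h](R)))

Row counts bottom-up:
  R → 3
  γ[f; SUM(b)→h](R) → 2
  σ[h<=6](γ[f; SUM(b)→h](R)) → 1
  π[h](σ[h<=6](γ[f; SUM(b)→h](R))) → 1

|E| = 1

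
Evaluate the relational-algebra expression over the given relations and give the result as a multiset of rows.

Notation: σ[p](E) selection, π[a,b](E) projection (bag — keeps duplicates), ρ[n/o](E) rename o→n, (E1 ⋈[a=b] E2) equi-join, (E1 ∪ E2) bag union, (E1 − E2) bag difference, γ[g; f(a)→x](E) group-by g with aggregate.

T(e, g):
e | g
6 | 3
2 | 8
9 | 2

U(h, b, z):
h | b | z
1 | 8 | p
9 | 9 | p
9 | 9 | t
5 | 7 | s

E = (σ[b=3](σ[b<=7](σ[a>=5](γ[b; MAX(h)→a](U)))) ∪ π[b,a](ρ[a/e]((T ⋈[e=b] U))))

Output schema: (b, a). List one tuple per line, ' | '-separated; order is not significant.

Stepwise |·|:
  U → 4
  γ[b; MAX(h)→a](U) → 3
  σ[a>=5](γ[b; MAX(h)→a](U)) → 2
  σ[b<=7](σ[a>=5](γ[b; MAX(h)→a](U))) → 1
  σ[b=3](σ[b<=7](σ[a>=5](γ[b; MAX(h)→a](U)))) → 0
  T → 3
  U → 4
  (T ⋈[e=b] U) → 2
  ρ[a/e]((T ⋈[e=b] U)) → 2
  π[b,a](ρ[a/e]((T ⋈[e=b] U))) → 2
  (σ[b=3](σ[b<=7](σ[a>=5](γ[b; MAX(h)→a](U)))) ∪ π[b,a](ρ[a/e]((T ⋈[e=b] U)))) → 2

== RESULT ==
b | a
9 | 9
9 | 9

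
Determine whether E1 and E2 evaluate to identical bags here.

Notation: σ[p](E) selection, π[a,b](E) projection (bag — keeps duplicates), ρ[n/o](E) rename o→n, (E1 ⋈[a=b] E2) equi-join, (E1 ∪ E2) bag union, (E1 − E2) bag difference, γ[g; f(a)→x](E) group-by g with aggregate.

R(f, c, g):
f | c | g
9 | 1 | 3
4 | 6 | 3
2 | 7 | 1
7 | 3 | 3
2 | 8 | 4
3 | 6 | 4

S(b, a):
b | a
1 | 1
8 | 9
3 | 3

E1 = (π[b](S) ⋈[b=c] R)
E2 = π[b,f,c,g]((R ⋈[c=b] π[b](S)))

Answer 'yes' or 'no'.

E1 subexpression sizes:
  S → 3
  π[b](S) → 3
  R → 6
  (π[b](S) ⋈[b=c] R) → 3
E2 subexpression sizes:
  R → 6
  S → 3
  π[b](S) → 3
  (R ⋈[c=b] π[b](S)) → 3
  π[b,f,c,g]((R ⋈[c=b] π[b](S))) → 3

E1 and E2 produce the same multiset:
b | f | c | g
1 | 9 | 1 | 3
3 | 7 | 3 | 3
8 | 2 | 8 | 4

yes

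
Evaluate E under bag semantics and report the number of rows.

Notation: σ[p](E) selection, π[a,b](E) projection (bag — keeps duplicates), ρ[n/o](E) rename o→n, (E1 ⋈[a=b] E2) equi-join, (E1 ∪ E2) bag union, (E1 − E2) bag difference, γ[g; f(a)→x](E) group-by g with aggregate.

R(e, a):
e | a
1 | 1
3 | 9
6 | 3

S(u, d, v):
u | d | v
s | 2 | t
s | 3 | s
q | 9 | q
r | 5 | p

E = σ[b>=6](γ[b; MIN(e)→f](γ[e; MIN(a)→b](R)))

Subexpression sizes:
  R → 3
  γ[e; MIN(a)→b](R) → 3
  γ[b; MIN(e)→f](γ[e; MIN(a)→b](R)) → 3
  σ[b>=6](γ[b; MIN(e)→f](γ[e; MIN(a)→b](R))) → 1

|E| = 1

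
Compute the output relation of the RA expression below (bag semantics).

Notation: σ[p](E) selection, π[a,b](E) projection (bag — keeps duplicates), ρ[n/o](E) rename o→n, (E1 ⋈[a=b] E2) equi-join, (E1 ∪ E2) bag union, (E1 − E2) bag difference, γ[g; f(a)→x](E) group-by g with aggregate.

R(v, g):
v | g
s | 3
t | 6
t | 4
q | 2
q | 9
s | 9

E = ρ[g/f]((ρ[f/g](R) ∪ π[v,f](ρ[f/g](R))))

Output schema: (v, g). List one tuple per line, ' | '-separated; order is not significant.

Row counts bottom-up:
  R → 6
  ρ[f/g](R) → 6
  R → 6
  ρ[f/g](R) → 6
  π[v,f](ρ[f/g](R)) → 6
  (ρ[f/g](R) ∪ π[v,f](ρ[f/g](R))) → 12
  ρ[g/f]((ρ[f/g](R) ∪ π[v,f](ρ[f/g](R)))) → 12

== RESULT ==
v | g
q | 2
q | 2
q | 9
q | 9
s | 3
s | 3
s | 9
s | 9
t | 4
t | 4
t | 6
t | 6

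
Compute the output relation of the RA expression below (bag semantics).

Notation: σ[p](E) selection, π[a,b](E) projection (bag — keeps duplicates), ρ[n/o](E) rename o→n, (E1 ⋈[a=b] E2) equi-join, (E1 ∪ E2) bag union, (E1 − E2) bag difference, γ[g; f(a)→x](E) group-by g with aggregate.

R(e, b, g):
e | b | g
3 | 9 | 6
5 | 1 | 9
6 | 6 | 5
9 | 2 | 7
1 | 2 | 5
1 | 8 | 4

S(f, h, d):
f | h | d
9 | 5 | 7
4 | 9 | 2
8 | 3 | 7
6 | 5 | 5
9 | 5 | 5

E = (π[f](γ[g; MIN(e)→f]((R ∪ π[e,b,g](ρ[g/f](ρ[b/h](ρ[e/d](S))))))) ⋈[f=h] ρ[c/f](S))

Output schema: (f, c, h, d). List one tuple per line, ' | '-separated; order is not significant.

Stepwise |·|:
  R → 6
  S → 5
  ρ[e/d](S) → 5
  ρ[b/h](ρ[e/d](S)) → 5
  ρ[g/f](ρ[b/h](ρ[e/d](S))) → 5
  π[e,b,g](ρ[g/f](ρ[b/h](ρ[e/d](S)))) → 5
  (R ∪ π[e,b,g](ρ[g/f](ρ[b/h](ρ[e/d](S))))) → 11
  γ[g; MIN(e)→f]((R ∪ π[e,b,g](ρ[g/f](ρ[b/h](ρ[e/d](S)))))) → 6
  π[f](γ[g; MIN(e)→f]((R ∪ π[e,b,g](ρ[g/f](ρ[b/h](ρ[e/d](S))))))) → 6
  S → 5
  ρ[c/f](S) → 5
  (π[f](γ[g; MIN(e)→f]((R ∪ π[e,b,g](ρ[g/f](ρ[b/h](ρ[e/d](S))))))) ⋈[f=h] ρ[c/f](S)) → 5

== RESULT ==
f | c | h | d
3 | 8 | 3 | 7
5 | 6 | 5 | 5
5 | 9 | 5 | 5
5 | 9 | 5 | 7
9 | 4 | 9 | 2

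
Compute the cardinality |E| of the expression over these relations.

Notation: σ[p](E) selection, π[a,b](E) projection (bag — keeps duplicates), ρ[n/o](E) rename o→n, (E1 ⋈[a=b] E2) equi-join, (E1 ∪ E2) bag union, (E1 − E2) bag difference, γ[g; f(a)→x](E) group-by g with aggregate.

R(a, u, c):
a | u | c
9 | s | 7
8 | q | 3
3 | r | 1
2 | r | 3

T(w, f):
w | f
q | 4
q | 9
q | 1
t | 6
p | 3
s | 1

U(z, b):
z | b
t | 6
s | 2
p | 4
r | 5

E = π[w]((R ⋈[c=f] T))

Row counts bottom-up:
  R → 4
  T → 6
  (R ⋈[c=f] T) → 4
  π[w]((R ⋈[c=f] T)) → 4

|E| = 4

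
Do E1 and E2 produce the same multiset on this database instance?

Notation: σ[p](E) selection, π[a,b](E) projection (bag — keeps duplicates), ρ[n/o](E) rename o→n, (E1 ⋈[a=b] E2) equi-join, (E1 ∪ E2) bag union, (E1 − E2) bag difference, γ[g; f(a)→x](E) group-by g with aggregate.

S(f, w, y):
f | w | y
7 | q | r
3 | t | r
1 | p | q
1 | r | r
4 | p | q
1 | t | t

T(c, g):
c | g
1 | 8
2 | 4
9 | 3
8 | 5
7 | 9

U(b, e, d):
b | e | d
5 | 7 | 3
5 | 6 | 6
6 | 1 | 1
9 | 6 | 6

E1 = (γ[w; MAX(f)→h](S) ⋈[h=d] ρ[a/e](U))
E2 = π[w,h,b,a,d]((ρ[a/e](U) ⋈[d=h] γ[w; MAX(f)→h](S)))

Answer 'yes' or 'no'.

E1 stepwise |·|:
  S → 6
  γ[w; MAX(f)→h](S) → 4
  U → 4
  ρ[a/e](U) → 4
  (γ[w; MAX(f)→h](S) ⋈[h=d] ρ[a/e](U)) → 2
E2 stepwise |·|:
  U → 4
  ρ[a/e](U) → 4
  S → 6
  γ[w; MAX(f)→h](S) → 4
  (ρ[a/e](U) ⋈[d=h] γ[w; MAX(f)→h](S)) → 2
  π[w,h,b,a,d]((ρ[a/e](U) ⋈[d=h] γ[w; MAX(f)→h](S))) → 2

E1 and E2 produce the same multiset:
w | h | b | a | d
r | 1 | 6 | 1 | 1
t | 3 | 5 | 7 | 3

yes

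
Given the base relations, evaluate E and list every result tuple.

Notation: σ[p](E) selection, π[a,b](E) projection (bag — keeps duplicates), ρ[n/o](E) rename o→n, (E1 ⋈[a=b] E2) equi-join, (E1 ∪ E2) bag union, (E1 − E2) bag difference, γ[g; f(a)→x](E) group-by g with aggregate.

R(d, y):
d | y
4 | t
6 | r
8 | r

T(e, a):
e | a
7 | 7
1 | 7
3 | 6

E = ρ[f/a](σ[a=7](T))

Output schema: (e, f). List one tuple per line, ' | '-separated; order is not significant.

Stepwise |·|:
  T → 3
  σ[a=7](T) → 2
  ρ[f/a](σ[a=7](T)) → 2

== RESULT ==
e | f
1 | 7
7 | 7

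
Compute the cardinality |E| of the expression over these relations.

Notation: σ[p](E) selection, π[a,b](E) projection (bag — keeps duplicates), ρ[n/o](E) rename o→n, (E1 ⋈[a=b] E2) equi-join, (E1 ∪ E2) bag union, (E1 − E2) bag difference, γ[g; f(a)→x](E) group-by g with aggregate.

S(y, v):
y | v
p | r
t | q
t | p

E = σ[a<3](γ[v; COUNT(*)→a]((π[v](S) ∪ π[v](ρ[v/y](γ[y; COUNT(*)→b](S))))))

Per-node cardinality:
  S → 3
  π[v](S) → 3
  S → 3
  γ[y; COUNT(*)→b](S) → 2
  ρ[v/y](γ[y; COUNT(*)→b](S)) → 2
  π[v](ρ[v/y](γ[y; COUNT(*)→b](S))) → 2
  (π[v](S) ∪ π[v](ρ[v/y](γ[y; COUNT(*)→b](S)))) → 5
  γ[v; COUNT(*)→a]((π[v](S) ∪ π[v](ρ[v/y](γ[y; COUNT(*)→b](S))))) → 4
  σ[a<3](γ[v; COUNT(*)→a]((π[v](S) ∪ π[v](ρ[v/y](γ[y; COUNT(*)→b](S)))))) → 4

|E| = 4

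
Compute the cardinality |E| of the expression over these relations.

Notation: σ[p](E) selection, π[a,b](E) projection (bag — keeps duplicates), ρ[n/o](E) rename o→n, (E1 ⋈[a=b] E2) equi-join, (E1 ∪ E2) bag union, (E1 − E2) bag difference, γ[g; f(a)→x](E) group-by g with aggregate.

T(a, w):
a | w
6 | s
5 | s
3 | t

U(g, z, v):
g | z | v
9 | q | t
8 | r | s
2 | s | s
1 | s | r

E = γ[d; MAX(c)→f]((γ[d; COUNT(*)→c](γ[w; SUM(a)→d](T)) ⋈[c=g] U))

Subexpression sizes:
  T → 3
  γ[w; SUM(a)→d](T) → 2
  γ[d; COUNT(*)→c](γ[w; SUM(a)→d](T)) → 2
  U → 4
  (γ[d; COUNT(*)→c](γ[w; SUM(a)→d](T)) ⋈[c=g] U) → 2
  γ[d; MAX(c)→f]((γ[d; COUNT(*)→c](γ[w; SUM(a)→d](T)) ⋈[c=g] U)) → 2

|E| = 2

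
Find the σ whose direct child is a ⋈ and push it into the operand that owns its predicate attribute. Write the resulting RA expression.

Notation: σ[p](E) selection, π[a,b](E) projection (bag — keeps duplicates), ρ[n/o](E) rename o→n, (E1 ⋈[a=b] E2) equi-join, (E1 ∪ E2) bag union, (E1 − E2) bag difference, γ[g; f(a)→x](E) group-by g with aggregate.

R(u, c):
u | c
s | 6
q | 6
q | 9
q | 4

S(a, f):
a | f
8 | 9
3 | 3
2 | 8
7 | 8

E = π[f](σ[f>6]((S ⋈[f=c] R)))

σ filters on f, owned by the left side.
E' = π[f]((σ[f>6](S) ⋈[f=c] R))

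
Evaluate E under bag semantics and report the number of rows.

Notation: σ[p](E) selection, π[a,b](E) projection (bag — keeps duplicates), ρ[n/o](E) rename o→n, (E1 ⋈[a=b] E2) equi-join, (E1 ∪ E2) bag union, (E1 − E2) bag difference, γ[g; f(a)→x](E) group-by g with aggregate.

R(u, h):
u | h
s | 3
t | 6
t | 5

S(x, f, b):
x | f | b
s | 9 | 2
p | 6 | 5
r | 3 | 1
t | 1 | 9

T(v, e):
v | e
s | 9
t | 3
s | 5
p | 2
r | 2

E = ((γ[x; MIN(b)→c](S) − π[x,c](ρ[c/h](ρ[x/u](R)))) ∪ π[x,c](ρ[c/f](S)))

Stepwise |·|:
  S → 4
  γ[x; MIN(b)→c](S) → 4
  R → 3
  ρ[x/u](R) → 3
  ρ[c/h](ρ[x/u](R)) → 3
  π[x,c](ρ[c/h](ρ[x/u](R))) → 3
  (γ[x; MIN(b)→c](S) − π[x,c](ρ[c/h](ρ[x/u](R)))) → 4
  S → 4
  ρ[c/f](S) → 4
  π[x,c](ρ[c/f](S)) → 4
  ((γ[x; MIN(b)→c](S) − π[x,c](ρ[c/h](ρ[x/u](R)))) ∪ π[x,c](ρ[c/f](S))) → 8

|E| = 8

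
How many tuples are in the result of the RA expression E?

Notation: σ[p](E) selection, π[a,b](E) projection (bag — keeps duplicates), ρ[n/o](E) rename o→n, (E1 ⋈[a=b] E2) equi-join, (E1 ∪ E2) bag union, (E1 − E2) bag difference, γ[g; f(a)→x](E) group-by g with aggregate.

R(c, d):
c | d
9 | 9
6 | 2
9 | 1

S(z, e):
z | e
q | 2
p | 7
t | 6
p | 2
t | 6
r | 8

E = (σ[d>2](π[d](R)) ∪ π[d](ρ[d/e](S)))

Per-node cardinality:
  R → 3
  π[d](R) → 3
  σ[d>2](π[d](R)) → 1
  S → 6
  ρ[d/e](S) → 6
  π[d](ρ[d/e](S)) → 6
  (σ[d>2](π[d](R)) ∪ π[d](ρ[d/e](S))) → 7

|E| = 7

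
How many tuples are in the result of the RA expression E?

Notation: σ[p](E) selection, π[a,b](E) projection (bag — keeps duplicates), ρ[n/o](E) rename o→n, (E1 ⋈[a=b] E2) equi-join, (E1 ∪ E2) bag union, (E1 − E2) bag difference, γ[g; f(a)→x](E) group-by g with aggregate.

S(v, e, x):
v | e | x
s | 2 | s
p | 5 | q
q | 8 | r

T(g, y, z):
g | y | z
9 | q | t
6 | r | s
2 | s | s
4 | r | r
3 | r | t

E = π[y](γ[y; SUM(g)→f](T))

Row counts bottom-up:
  T → 5
  γ[y; SUM(g)→f](T) → 3
  π[y](γ[y; SUM(g)→f](T)) → 3

|E| = 3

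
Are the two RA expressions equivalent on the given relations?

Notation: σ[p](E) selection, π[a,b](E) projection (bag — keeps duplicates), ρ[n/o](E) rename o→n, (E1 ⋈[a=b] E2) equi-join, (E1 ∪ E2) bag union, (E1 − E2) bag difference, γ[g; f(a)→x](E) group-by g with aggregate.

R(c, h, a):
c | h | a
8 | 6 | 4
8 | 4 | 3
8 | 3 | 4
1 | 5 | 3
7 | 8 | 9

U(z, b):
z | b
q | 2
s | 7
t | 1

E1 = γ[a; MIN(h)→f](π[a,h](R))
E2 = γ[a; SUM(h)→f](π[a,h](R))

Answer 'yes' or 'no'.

E1 subexpression sizes:
  R → 5
  π[a,h](R) → 5
  γ[a; MIN(h)→f](π[a,h](R)) → 3
E2 subexpression sizes:
  R → 5
  π[a,h](R) → 5
  γ[a; SUM(h)→f](π[a,h](R)) → 3

E1 result:
a | f
3 | 4
4 | 3
9 | 8
E2 result:
a | f
3 | 9
4 | 9
9 | 8
Witness: (3, 9) appears 0× in E1 but 1× in E2.

no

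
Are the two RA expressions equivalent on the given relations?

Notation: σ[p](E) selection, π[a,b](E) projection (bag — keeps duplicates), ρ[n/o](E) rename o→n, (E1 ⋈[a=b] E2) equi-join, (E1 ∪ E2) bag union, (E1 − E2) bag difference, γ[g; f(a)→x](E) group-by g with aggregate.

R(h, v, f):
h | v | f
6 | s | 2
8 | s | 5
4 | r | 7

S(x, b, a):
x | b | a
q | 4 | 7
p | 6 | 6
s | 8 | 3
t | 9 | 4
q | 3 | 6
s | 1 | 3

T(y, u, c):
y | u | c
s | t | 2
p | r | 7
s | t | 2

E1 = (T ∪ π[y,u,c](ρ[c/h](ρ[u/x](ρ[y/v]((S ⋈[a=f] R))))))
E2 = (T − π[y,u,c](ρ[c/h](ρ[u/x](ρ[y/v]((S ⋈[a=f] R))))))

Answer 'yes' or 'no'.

E1 subexpression sizes:
  T → 3
  S → 6
  R → 3
  (S ⋈[a=f] R) → 1
  ρ[y/v]((S ⋈[a=f] R)) → 1
  ρ[u/x](ρ[y/v]((S ⋈[a=f] R))) → 1
  ρ[c/h](ρ[u/x](ρ[y/v]((S ⋈[a=f] R)))) → 1
  π[y,u,c](ρ[c/h](ρ[u/x](ρ[y/v]((S ⋈[a=f] R))))) → 1
  (T ∪ π[y,u,c](ρ[c/h](ρ[u/x](ρ[y/v]((S ⋈[a=f] R)))))) → 4
E2 subexpression sizes:
  T → 3
  S → 6
  R → 3
  (S ⋈[a=f] R) → 1
  ρ[y/v]((S ⋈[a=f] R)) → 1
  ρ[u/x](ρ[y/v]((S ⋈[a=f] R))) → 1
  ρ[c/h](ρ[u/x](ρ[y/v]((S ⋈[a=f] R)))) → 1
  π[y,u,c](ρ[c/h](ρ[u/x](ρ[y/v]((S ⋈[a=f] R))))) → 1
  (T − π[y,u,c](ρ[c/h](ρ[u/x](ρ[y/v]((S ⋈[a=f] R)))))) → 3

E1 result:
y | u | c
p | r | 7
r | q | 4
s | t | 2
s | t | 2
E2 result:
y | u | c
p | r | 7
s | t | 2
s | t | 2
Witness: ('r', 'q', 4) appears 1× in E1 but 0× in E2.

no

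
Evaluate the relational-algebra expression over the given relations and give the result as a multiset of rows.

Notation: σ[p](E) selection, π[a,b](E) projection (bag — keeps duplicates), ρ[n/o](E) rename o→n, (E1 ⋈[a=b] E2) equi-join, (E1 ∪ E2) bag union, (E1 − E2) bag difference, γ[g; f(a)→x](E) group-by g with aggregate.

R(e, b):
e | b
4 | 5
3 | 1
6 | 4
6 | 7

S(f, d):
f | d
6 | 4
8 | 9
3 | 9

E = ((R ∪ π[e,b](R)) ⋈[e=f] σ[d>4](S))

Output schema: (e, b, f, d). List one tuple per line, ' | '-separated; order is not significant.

Subexpression sizes:
  R → 4
  R → 4
  π[e,b](R) → 4
  (R ∪ π[e,b](R)) → 8
  S → 3
  σ[d>4](S) → 2
  ((R ∪ π[e,b](R)) ⋈[e=f] σ[d>4](S)) → 2

== RESULT ==
e | b | f | d
3 | 1 | 3 | 9
3 | 1 | 3 | 9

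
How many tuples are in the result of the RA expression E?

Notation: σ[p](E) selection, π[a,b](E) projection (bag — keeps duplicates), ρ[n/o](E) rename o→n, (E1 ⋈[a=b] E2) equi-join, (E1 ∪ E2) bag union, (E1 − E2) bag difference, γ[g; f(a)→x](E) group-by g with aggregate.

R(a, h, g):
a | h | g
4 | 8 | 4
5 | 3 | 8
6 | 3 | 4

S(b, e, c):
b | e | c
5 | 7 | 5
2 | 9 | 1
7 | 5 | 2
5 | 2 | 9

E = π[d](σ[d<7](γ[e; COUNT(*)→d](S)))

Row counts bottom-up:
  S → 4
  γ[e; COUNT(*)→d](S) → 4
  σ[d<7](γ[e; COUNT(*)→d](S)) → 4
  π[d](σ[d<7](γ[e; COUNT(*)→d](S))) → 4

|E| = 4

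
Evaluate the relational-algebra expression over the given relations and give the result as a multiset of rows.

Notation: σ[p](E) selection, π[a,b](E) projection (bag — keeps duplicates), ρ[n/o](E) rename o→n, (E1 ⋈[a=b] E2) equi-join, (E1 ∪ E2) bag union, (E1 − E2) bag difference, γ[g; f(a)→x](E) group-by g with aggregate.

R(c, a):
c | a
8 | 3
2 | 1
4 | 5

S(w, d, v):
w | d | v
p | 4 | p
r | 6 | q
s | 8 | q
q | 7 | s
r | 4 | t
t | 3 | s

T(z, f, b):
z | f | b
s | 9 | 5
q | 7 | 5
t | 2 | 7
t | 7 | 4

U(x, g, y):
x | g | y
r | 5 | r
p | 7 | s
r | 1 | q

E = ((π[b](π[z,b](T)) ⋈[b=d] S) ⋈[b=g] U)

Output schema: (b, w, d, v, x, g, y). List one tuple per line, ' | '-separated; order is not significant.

Stepwise |·|:
  T → 4
  π[z,b](T) → 4
  π[b](π[z,b](T)) → 4
  S → 6
  (π[b](π[z,b](T)) ⋈[b=d] S) → 3
  U → 3
  ((π[b](π[z,b](T)) ⋈[b=d] S) ⋈[b=g] U) → 1

== RESULT ==
b | w | d | v | x | g | y
7 | q | 7 | s | p | 7 | s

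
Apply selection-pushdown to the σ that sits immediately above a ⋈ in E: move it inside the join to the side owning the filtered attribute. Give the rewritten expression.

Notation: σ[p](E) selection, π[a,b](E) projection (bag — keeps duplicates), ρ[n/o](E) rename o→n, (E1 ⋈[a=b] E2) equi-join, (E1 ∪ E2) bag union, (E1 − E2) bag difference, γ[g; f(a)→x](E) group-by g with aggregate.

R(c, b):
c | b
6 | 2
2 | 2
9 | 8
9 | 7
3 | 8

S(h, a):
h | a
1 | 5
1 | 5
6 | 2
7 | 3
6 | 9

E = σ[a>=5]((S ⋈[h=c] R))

σ filters on a, owned by the left side.
E' = (σ[a>=5](S) ⋈[h=c] R)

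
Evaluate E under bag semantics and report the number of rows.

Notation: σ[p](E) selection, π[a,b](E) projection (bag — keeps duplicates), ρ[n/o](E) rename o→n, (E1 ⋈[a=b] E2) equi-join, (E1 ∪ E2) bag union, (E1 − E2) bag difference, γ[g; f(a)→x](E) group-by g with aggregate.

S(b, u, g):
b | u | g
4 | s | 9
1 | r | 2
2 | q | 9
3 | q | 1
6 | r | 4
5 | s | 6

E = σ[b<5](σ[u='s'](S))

Stepwise |·|:
  S → 6
  σ[u='s'](S) → 2
  σ[b<5](σ[u='s'](S)) → 1

|E| = 1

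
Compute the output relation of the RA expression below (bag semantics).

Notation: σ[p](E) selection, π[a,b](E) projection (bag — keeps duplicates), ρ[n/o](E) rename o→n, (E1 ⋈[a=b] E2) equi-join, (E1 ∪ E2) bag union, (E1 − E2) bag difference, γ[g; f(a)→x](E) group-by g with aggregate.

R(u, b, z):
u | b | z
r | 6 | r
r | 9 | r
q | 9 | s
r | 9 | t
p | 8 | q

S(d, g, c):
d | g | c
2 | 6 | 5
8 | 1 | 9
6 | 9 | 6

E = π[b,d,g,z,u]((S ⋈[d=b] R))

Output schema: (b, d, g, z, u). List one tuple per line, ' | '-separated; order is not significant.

Stepwise |·|:
  S → 3
  R → 5
  (S ⋈[d=b] R) → 2
  π[b,d,g,z,u]((S ⋈[d=b] R)) → 2

== RESULT ==
b | d | g | z | u
6 | 6 | 9 | r | r
8 | 8 | 1 | q | p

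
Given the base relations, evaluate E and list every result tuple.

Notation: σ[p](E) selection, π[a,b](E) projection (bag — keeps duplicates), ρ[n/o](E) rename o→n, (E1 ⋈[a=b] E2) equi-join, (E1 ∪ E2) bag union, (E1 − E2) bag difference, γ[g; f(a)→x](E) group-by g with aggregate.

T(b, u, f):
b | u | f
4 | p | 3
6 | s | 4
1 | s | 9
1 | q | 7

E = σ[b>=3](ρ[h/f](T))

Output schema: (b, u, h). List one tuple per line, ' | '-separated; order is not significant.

Stepwise |·|:
  T → 4
  ρ[h/f](T) → 4
  σ[b>=3](ρ[h/f](T)) → 2

== RESULT ==
b | u | h
4 | p | 3
6 | s | 4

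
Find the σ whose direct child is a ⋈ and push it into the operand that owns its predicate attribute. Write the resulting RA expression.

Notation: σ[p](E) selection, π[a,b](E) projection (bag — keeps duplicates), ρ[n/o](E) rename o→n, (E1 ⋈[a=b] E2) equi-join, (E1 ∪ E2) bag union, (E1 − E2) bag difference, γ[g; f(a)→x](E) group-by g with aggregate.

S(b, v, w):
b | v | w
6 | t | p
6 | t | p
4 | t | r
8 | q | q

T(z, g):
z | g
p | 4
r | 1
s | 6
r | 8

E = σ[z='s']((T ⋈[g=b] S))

σ filters on z, owned by the left side.
E' = (σ[z='s'](T) ⋈[g=b] S)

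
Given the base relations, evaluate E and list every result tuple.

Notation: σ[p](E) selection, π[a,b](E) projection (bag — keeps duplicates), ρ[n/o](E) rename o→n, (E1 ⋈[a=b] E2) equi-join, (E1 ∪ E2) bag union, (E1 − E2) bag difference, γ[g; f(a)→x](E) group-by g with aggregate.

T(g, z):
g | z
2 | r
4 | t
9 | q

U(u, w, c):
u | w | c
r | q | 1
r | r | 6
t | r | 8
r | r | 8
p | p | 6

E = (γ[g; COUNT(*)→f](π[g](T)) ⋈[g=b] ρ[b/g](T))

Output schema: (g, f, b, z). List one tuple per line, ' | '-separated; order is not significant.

Per-node cardinality:
  T → 3
  π[g](T) → 3
  γ[g; COUNT(*)→f](π[g](T)) → 3
  T → 3
  ρ[b/g](T) → 3
  (γ[g; COUNT(*)→f](π[g](T)) ⋈[g=b] ρ[b/g](T)) → 3

== RESULT ==
g | f | b | z
2 | 1 | 2 | r
4 | 1 | 4 | t
9 | 1 | 9 | q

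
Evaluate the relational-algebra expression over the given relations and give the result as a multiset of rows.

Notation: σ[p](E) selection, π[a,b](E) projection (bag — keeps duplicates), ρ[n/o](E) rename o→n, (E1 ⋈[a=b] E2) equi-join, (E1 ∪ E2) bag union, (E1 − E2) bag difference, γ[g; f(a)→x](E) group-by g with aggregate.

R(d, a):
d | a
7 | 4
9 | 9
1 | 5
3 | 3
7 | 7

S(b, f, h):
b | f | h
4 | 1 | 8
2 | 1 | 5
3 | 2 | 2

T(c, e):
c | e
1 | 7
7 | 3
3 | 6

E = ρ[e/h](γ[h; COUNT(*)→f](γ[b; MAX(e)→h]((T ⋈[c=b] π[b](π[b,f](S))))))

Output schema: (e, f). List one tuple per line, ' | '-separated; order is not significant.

Row counts bottom-up:
  T → 3
  S → 3
  π[b,f](S) → 3
  π[b](π[b,f](S)) → 3
  (T ⋈[c=b] π[b](π[b,f](S))) → 1
  γ[b; MAX(e)→h]((T ⋈[c=b] π[b](π[b,f](S)))) → 1
  γ[h; COUNT(*)→f](γ[b; MAX(e)→h]((T ⋈[c=b] π[b](π[b,f](S))))) → 1
  ρ[e/h](γ[h; COUNT(*)→f](γ[b; MAX(e)→h]((T ⋈[c=b] π[b](π[b,f](S)))))) → 1

== RESULT ==
e | f
6 | 1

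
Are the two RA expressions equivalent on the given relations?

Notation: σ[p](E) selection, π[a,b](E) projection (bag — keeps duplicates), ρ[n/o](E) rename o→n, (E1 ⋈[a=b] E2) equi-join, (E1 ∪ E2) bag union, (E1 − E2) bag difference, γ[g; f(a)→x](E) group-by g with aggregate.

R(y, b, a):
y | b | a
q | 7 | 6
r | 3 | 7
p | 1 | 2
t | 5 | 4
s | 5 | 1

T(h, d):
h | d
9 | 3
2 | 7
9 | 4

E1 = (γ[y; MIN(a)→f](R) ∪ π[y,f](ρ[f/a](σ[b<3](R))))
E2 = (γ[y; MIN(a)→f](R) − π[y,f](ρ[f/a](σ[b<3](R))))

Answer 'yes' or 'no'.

E1 stepwise |·|:
  R → 5
  γ[y; MIN(a)→f](R) → 5
  R → 5
  σ[b<3](R) → 1
  ρ[f/a](σ[b<3](R)) → 1
  π[y,f](ρ[f/a](σ[b<3](R))) → 1
  (γ[y; MIN(a)→f](R) ∪ π[y,f](ρ[f/a](σ[b<3](R)))) → 6
E2 stepwise |·|:
  R → 5
  γ[y; MIN(a)→f](R) → 5
  R → 5
  σ[b<3](R) → 1
  ρ[f/a](σ[b<3](R)) → 1
  π[y,f](ρ[f/a](σ[b<3](R))) → 1
  (γ[y; MIN(a)→f](R) − π[y,f](ρ[f/a](σ[b<3](R)))) → 4

E1 result:
y | f
p | 2
p | 2
q | 6
r | 7
s | 1
t | 4
E2 result:
y | f
q | 6
r | 7
s | 1
t | 4
Witness: ('p', 2) appears 2× in E1 but 0× in E2.

no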